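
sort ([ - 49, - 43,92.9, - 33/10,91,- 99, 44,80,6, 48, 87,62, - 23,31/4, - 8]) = [ - 99, - 49, - 43, - 23, - 8,- 33/10,6, 31/4,44,48 , 62,80, 87,91,92.9]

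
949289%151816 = 38393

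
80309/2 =80309/2=40154.50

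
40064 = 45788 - 5724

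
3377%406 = 129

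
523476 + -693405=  - 169929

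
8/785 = 8/785 = 0.01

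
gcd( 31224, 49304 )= 8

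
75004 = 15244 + 59760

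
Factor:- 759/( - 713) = 33/31 = 3^1*11^1*31^( - 1)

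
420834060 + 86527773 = 507361833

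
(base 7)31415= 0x1E4A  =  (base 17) 19e2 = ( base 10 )7754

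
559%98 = 69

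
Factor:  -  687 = -3^1*229^1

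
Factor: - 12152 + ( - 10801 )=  - 3^1*7^1*1093^1 = - 22953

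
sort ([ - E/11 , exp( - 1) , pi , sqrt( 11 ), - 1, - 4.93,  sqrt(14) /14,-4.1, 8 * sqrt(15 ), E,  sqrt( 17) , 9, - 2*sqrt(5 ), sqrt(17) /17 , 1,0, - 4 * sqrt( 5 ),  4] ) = [-4*sqrt( 5), - 4.93, - 2*sqrt( 5), - 4.1, - 1, - E/11, 0,  sqrt( 17 ) /17  ,  sqrt ( 14 ) /14,exp( -1),1, E, pi,  sqrt(11),4,  sqrt( 17),9,8*sqrt(15 )]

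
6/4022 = 3/2011 = 0.00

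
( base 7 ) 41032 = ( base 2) 10011011110010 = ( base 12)592A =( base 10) 9970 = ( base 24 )h7a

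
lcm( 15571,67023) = 1541529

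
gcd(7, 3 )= 1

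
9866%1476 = 1010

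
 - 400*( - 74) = 29600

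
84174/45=28058/15 = 1870.53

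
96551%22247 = 7563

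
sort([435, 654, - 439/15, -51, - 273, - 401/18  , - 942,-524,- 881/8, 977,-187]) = [ -942,-524, - 273, - 187 ,-881/8, - 51,-439/15, - 401/18, 435, 654, 977] 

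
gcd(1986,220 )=2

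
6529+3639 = 10168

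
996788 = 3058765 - 2061977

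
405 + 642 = 1047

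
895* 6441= 5764695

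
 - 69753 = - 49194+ - 20559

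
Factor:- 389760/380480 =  -42/41  =  - 2^1*3^1*7^1*41^(-1 ) 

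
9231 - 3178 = 6053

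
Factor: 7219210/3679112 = 2^( - 2)*5^1*199^( - 1 )*2311^(  -  1)*721921^1 = 3609605/1839556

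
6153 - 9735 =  - 3582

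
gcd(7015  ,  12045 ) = 5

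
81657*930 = 75941010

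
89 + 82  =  171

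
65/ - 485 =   -  1 + 84/97 = -  0.13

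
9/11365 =9/11365 = 0.00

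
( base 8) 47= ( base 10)39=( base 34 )15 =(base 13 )30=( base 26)1d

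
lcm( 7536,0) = 0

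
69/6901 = 69/6901 = 0.01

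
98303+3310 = 101613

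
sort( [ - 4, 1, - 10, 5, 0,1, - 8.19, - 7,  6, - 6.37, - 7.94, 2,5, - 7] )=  [ - 10, - 8.19, - 7.94,-7, - 7, - 6.37, - 4,  0, 1, 1, 2, 5 , 5, 6] 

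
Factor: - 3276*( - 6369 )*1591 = 2^2*3^3*7^1*11^1*13^1*37^1*43^1*193^1 = 33195966804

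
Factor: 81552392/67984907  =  2^3*19^( - 1 )*359^(-1 ) * 9967^(-1 )*10194049^1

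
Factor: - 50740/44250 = - 2^1*3^( - 1 )*5^( - 2 )*43^1 = - 86/75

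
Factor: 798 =2^1*3^1*7^1 * 19^1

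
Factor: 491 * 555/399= 90835/133=5^1 * 7^(-1 )*19^(  -  1)*37^1*491^1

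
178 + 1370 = 1548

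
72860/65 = 14572/13 = 1120.92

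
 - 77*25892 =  - 1993684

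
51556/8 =6444 + 1/2 = 6444.50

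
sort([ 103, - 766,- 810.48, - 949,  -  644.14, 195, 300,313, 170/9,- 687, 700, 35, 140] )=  [-949,-810.48, - 766, - 687, - 644.14,170/9, 35, 103,140, 195, 300,  313, 700] 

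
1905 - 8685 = -6780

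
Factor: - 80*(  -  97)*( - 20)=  -155200 = - 2^6* 5^2*97^1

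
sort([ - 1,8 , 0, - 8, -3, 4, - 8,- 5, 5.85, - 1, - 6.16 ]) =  [ - 8, - 8, - 6.16, - 5 , - 3,- 1,- 1, 0,4, 5.85, 8] 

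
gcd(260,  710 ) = 10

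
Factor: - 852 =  - 2^2*3^1 * 71^1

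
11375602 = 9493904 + 1881698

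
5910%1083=495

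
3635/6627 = 3635/6627 = 0.55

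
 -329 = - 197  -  132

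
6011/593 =10 + 81/593 = 10.14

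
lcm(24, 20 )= 120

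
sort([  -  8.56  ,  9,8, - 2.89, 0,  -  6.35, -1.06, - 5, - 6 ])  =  [ - 8.56, - 6.35, - 6, - 5, - 2.89, - 1.06,0,8,  9 ] 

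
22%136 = 22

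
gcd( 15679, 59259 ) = 1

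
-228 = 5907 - 6135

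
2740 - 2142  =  598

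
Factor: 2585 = 5^1*11^1*47^1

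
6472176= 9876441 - 3404265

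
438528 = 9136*48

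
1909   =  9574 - 7665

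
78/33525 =26/11175=0.00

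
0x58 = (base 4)1120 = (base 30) 2S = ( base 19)4C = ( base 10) 88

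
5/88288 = 5/88288 = 0.00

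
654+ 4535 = 5189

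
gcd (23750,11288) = 2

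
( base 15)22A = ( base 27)I4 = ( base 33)ES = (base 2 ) 111101010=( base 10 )490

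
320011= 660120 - 340109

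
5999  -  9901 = -3902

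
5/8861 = 5/8861 = 0.00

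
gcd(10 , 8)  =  2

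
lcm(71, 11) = 781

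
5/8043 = 5/8043 = 0.00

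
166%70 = 26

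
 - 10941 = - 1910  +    -  9031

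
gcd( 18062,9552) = 2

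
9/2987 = 9/2987 = 0.00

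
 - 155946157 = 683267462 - 839213619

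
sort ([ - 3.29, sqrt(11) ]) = [ - 3.29,sqrt(11 )]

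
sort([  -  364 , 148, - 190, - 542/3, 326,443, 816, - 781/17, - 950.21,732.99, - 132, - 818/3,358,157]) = [-950.21, - 364, - 818/3, - 190, - 542/3, - 132, - 781/17, 148, 157, 326,358,443 , 732.99 , 816 ] 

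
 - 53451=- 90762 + 37311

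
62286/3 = 20762 = 20762.00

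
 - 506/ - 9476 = 11/206 = 0.05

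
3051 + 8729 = 11780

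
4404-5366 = - 962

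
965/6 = 160 + 5/6=160.83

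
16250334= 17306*939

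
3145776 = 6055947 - 2910171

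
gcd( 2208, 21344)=736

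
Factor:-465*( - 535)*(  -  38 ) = - 2^1*3^1*5^2*19^1*31^1*107^1 = - 9453450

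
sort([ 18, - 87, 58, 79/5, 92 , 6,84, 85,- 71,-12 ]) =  [ - 87, - 71,-12, 6,79/5,18, 58, 84, 85 , 92 ]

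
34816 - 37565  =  -2749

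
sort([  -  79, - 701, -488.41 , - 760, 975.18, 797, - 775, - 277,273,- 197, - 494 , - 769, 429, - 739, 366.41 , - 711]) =[ - 775,-769, - 760, - 739, - 711, - 701, - 494, - 488.41, - 277, - 197, - 79,273, 366.41,  429 , 797, 975.18]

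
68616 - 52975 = 15641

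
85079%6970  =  1439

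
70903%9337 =5544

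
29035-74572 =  - 45537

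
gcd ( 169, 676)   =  169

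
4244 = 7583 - 3339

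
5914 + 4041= 9955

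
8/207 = 8/207 = 0.04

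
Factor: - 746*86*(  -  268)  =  17193808 = 2^4*43^1 * 67^1*373^1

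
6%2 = 0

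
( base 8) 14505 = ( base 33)5v1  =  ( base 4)1211011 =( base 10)6469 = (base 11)4951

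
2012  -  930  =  1082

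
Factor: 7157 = 17^1 * 421^1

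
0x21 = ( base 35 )X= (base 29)14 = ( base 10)33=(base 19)1e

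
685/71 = 9 + 46/71 = 9.65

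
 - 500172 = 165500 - 665672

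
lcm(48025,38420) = 192100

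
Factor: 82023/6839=3^1 * 7^( -1 ) * 19^1*  977^( - 1)*1439^1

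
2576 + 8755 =11331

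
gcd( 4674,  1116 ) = 6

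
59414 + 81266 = 140680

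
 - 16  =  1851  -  1867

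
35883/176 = 35883/176 =203.88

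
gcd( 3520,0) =3520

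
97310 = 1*97310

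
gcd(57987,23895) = 9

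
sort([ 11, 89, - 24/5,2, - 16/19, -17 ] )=[  -  17, - 24/5, - 16/19, 2,11,89 ]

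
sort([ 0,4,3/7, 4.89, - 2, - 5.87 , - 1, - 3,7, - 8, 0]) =[-8  ,-5.87, - 3, - 2, - 1,  0,0, 3/7, 4, 4.89,7 ]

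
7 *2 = 14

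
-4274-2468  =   - 6742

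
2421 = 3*807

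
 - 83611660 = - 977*85580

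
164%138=26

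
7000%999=7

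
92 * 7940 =730480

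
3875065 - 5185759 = -1310694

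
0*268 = 0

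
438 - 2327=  - 1889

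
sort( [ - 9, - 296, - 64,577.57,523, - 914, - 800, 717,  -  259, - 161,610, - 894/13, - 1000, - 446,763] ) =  [ - 1000,  -  914, -800, - 446, - 296, - 259,-161, - 894/13, - 64 , - 9, 523,577.57, 610, 717, 763]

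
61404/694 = 30702/347 = 88.48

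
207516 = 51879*4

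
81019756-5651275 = 75368481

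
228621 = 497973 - 269352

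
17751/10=1775+1/10 = 1775.10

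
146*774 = 113004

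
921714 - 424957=496757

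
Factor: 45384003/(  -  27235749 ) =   -  3^2 * 7^1*23^ (-1) *109^1*2203^1*394721^ ( - 1 ) = - 15128001/9078583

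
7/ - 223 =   -  1 + 216/223 = - 0.03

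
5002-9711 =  -4709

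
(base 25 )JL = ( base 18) 19A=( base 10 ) 496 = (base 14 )276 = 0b111110000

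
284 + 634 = 918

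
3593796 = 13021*276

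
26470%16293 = 10177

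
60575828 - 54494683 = 6081145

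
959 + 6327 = 7286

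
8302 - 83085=-74783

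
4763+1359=6122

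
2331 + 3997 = 6328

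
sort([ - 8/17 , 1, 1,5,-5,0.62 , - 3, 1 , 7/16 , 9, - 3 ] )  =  [ - 5, - 3, - 3, - 8/17 , 7/16,  0.62 , 1, 1 , 1, 5,9 ] 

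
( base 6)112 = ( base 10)44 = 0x2c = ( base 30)1E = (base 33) 1B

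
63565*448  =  28477120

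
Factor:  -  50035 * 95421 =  - 3^1*5^1*17^1*1871^1*  10007^1 = - 4774389735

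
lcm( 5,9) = 45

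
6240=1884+4356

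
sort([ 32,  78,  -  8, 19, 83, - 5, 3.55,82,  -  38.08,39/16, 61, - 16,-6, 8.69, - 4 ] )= [  -  38.08, - 16, - 8, - 6, - 5, - 4, 39/16,3.55,8.69, 19 , 32,61, 78, 82, 83]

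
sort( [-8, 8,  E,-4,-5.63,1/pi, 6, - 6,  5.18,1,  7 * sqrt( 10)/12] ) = [-8,-6, - 5.63,-4,1/pi,1, 7*sqrt( 10 )/12,E  ,  5.18, 6,8] 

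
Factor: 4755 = 3^1*5^1*317^1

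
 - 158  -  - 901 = 743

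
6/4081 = 6/4081 = 0.00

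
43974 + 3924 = 47898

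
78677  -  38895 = 39782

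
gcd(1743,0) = 1743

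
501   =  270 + 231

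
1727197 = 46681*37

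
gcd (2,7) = 1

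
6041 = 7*863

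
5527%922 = 917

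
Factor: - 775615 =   -  5^1*61^1*2543^1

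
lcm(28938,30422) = 1186458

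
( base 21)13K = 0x20c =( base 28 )IK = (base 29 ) I2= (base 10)524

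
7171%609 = 472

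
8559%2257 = 1788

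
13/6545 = 13/6545 = 0.00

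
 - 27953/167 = -168 + 103/167= - 167.38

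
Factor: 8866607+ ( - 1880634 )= 6985973^1 = 6985973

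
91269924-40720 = 91229204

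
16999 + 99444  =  116443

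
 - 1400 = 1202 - 2602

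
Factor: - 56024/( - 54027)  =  2^3*3^(- 4) * 23^( - 1)*29^( - 1) * 47^1*149^1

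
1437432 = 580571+856861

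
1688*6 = 10128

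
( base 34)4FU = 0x142c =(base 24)8N4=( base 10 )5164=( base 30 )5m4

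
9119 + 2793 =11912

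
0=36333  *0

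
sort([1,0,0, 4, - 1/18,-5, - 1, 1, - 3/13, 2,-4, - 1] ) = [-5,-4,-1 ,-1,  -  3/13,  -  1/18,0,0, 1 , 1 , 2, 4] 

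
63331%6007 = 3261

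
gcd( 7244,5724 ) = 4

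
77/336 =11/48 = 0.23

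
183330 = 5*36666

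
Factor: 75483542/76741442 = 19^1*41^1  *48449^1*38370721^(-1) = 37741771/38370721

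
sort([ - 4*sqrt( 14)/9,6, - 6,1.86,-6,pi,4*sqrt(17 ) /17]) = [  -  6, - 6, - 4*sqrt(14)/9,4*sqrt( 17)/17,1.86,pi, 6 ] 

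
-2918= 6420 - 9338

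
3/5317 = 3/5317 = 0.00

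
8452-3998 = 4454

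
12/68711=12/68711 = 0.00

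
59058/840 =9843/140 = 70.31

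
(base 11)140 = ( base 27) 63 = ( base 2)10100101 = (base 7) 324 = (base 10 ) 165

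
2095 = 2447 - 352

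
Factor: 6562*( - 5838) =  - 38308956 = - 2^2*3^1 *7^1*17^1*139^1*193^1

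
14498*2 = 28996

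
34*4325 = 147050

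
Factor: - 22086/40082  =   - 27/49 = - 3^3*7^( - 2)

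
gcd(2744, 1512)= 56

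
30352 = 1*30352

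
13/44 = 13/44 = 0.30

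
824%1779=824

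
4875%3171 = 1704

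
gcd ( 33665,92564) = 1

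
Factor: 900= 2^2*3^2*5^2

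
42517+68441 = 110958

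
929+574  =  1503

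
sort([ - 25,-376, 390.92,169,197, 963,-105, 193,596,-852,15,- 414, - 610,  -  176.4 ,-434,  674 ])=[-852, - 610,-434,-414, - 376 ,  -  176.4, - 105, -25,  15,  169,  193,  197,390.92 , 596,674,963]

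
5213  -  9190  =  - 3977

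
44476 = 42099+2377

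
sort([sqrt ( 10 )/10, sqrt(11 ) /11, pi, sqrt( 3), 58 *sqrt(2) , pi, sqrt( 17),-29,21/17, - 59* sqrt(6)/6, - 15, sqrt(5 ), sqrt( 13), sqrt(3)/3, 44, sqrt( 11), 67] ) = [ - 29, - 59*sqrt(6 ) /6,  -  15 , sqrt(11)/11,  sqrt(10 ) /10,sqrt(3 )/3,21/17, sqrt( 3 ), sqrt( 5), pi, pi,sqrt( 11 ), sqrt(13),sqrt(17), 44, 67,58 * sqrt( 2)]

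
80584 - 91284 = - 10700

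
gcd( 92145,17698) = 1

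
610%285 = 40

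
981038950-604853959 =376184991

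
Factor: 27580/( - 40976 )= - 35/52 = - 2^( - 2 )*5^1 * 7^1*13^( - 1 )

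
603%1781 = 603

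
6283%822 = 529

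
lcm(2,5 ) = 10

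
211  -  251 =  - 40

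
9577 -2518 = 7059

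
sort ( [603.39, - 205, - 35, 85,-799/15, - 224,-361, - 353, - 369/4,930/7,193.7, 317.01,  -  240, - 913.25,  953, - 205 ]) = [ - 913.25, - 361, - 353, - 240, - 224, - 205,-205,-369/4, - 799/15, - 35,85, 930/7,  193.7,317.01,603.39 , 953 ]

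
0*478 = 0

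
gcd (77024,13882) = 2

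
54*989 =53406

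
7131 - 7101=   30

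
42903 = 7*6129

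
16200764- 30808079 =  - 14607315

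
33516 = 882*38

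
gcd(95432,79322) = 2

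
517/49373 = 517/49373 = 0.01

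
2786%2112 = 674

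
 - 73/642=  - 73/642 = - 0.11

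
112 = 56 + 56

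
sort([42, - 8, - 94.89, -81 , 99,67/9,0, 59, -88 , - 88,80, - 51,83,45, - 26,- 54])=[- 94.89, - 88 ,-88 , - 81, - 54, - 51,-26, - 8,0, 67/9,42,45,  59,80,83, 99 ]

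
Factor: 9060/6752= 2265/1688 = 2^( - 3) * 3^1*5^1 * 151^1 * 211^( - 1 ) 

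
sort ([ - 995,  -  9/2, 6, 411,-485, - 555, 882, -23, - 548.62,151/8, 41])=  [ - 995,-555, - 548.62, - 485 , - 23, - 9/2, 6,151/8, 41, 411,882] 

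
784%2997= 784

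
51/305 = 51/305=0.17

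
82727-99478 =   -  16751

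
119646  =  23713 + 95933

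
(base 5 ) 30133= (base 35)1JS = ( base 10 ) 1918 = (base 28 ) 2CE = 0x77e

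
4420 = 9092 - 4672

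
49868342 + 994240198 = 1044108540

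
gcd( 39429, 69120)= 9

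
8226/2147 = 3 + 1785/2147 = 3.83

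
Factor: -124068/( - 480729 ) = 41356/160243 = 2^2*7^2*211^1*160243^( - 1 ) 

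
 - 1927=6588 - 8515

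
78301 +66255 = 144556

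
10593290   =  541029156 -530435866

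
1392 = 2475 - 1083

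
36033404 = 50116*719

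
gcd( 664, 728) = 8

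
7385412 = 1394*5298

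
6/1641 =2/547  =  0.00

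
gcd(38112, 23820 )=4764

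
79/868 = 79/868 = 0.09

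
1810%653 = 504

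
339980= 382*890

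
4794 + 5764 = 10558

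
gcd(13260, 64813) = 1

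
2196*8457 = 18571572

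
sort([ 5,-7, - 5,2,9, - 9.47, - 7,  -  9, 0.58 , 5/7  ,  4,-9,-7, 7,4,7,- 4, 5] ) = [ - 9.47,-9, - 9, - 7,-7 ,-7, - 5 ,  -  4,0.58,5/7,2, 4, 4,5, 5, 7, 7, 9 ]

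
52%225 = 52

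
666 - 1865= - 1199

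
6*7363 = 44178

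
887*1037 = 919819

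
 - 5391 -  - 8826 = 3435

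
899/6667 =899/6667 = 0.13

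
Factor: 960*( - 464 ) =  - 445440=- 2^10*3^1*5^1*29^1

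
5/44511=5/44511 = 0.00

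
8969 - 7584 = 1385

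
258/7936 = 129/3968 = 0.03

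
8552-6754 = 1798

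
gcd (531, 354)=177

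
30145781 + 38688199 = 68833980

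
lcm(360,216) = 1080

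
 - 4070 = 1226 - 5296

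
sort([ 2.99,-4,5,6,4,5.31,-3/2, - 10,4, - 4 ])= [-10 ,-4, - 4, - 3/2,2.99, 4,4, 5,5.31,6]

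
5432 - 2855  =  2577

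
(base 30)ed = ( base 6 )2001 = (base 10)433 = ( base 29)er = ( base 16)1b1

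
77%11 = 0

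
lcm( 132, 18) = 396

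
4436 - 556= 3880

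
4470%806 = 440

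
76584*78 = 5973552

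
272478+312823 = 585301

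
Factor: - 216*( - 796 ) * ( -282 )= - 48485952 = - 2^6*3^4*47^1 * 199^1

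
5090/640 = 509/64 = 7.95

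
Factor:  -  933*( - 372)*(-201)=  - 69762276 = - 2^2*3^3*31^1*67^1 *311^1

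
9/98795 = 9/98795  =  0.00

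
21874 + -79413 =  - 57539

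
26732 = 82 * 326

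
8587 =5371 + 3216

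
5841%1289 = 685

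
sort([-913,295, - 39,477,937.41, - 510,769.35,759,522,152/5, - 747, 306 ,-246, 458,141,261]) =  [ - 913,  -  747 , - 510, - 246, - 39, 152/5,141 , 261,  295,306,458,477 , 522,759,769.35, 937.41]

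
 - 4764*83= -395412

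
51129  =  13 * 3933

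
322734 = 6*53789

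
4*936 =3744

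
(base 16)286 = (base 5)10041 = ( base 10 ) 646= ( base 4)22012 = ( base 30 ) LG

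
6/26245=6/26245 = 0.00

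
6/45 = 2/15 = 0.13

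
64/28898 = 32/14449 = 0.00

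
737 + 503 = 1240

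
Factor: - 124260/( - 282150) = 2^1*3^ ( - 2)*5^( - 1)*11^ (-1) * 109^1 = 218/495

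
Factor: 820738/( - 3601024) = -410369/1800512 = - 2^( -6) * 7^(  -  1 )*41^1*4019^( - 1)*10009^1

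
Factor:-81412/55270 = - 2^1*5^( - 1 )*5527^( - 1)*20353^1 = - 40706/27635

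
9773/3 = 9773/3 = 3257.67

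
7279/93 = 78+25/93= 78.27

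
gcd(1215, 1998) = 27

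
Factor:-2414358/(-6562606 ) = 3^2*113^1*1187^1*3281303^( - 1 ) = 1207179/3281303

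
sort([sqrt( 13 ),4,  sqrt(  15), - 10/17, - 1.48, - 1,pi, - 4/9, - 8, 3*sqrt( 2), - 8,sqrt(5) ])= [ - 8, - 8, - 1.48, - 1, - 10/17, - 4/9,sqrt( 5),pi,sqrt( 13) , sqrt ( 15), 4,3 * sqrt (2 )]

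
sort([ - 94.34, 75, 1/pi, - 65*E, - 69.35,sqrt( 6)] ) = [  -  65*E, - 94.34, - 69.35, 1/pi,sqrt( 6),75 ]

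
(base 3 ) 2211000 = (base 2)100000000100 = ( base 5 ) 31202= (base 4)200010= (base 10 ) 2052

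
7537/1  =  7537= 7537.00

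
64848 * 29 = 1880592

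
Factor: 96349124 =2^2*53^1*59^1*7703^1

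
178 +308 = 486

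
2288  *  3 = 6864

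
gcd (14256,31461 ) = 3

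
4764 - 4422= 342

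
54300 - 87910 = -33610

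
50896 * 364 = 18526144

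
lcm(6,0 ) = 0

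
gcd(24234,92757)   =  21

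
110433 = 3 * 36811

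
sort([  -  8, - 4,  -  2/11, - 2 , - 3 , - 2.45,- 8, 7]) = [- 8, - 8, - 4,-3, - 2.45, - 2, - 2/11, 7 ]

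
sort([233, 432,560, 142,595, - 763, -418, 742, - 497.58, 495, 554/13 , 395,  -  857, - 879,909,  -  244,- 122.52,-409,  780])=[  -  879, - 857, - 763,-497.58,-418, - 409,-244, -122.52, 554/13, 142, 233 , 395, 432, 495, 560,595, 742, 780, 909 ] 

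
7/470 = 7/470  =  0.01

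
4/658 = 2/329 = 0.01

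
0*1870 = 0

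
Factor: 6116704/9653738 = 2^4*11^1*53^( - 1)*61^( - 1)*1493^(-1 )*17377^1 = 3058352/4826869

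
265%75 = 40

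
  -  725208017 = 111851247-837059264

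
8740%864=100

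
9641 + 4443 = 14084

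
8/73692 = 2/18423= 0.00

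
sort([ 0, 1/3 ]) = [0,1/3 ]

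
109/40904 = 109/40904 = 0.00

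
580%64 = 4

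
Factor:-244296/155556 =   -  2^1*3^2*13^1*149^( - 1 )  =  - 234/149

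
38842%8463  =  4990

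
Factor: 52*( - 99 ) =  - 2^2 * 3^2 *11^1 * 13^1 = -5148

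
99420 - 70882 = 28538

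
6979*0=0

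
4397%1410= 167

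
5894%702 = 278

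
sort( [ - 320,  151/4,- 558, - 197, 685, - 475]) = [ -558, - 475,-320, - 197,151/4, 685] 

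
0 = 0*362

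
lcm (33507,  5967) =435591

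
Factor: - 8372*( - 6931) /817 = 58026332/817 = 2^2* 7^1 * 13^1*19^ ( - 1 )*23^1 * 29^1 * 43^ (-1)*239^1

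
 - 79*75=-5925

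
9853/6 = 1642 + 1/6=1642.17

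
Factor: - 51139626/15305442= -370577/110909 = - 67^1*5531^1*110909^(  -  1) 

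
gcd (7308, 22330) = 406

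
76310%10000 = 6310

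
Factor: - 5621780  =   - 2^2*5^1*37^1*71^1* 107^1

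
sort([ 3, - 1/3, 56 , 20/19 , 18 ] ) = [ - 1/3, 20/19, 3, 18 , 56 ] 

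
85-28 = 57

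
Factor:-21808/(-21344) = 47/46 = 2^ ( - 1)*23^(  -  1 )*47^1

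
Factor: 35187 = 3^1*37^1 * 317^1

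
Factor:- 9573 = - 3^1*3191^1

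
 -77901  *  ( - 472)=36769272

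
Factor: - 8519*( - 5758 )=49052402 = 2^1*7^1*1217^1*2879^1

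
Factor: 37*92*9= 2^2*3^2*23^1*37^1 = 30636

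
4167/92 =45 + 27/92=45.29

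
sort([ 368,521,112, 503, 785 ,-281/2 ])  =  [ - 281/2 , 112, 368, 503, 521, 785] 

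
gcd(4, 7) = 1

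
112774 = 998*113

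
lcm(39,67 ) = 2613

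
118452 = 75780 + 42672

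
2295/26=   2295/26 =88.27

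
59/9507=59/9507 = 0.01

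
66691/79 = 66691/79  =  844.19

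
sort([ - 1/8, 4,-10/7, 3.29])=[ - 10/7, - 1/8, 3.29,  4]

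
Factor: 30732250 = 2^1 * 5^3*122929^1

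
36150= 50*723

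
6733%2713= 1307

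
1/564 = 1/564 = 0.00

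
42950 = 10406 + 32544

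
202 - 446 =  - 244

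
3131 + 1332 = 4463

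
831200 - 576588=254612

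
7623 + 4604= 12227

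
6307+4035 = 10342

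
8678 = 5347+3331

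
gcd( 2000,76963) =1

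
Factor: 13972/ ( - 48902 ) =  - 2^1* 7^ ( - 1) = - 2/7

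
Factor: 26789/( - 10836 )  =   - 89/36 = - 2^( - 2) *3^ ( - 2 ) * 89^1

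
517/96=517/96=5.39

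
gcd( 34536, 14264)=8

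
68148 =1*68148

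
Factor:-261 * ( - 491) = 128151 = 3^2*29^1 * 491^1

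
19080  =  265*72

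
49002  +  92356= 141358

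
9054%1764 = 234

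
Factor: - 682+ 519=-163^1 = -  163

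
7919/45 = 7919/45 = 175.98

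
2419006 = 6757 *358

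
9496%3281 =2934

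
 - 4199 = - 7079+2880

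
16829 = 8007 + 8822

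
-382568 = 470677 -853245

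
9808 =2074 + 7734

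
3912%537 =153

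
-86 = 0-86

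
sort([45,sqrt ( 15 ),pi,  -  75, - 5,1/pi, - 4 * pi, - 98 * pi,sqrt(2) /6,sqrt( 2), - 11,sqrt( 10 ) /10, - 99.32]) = [ - 98*pi,  -  99.32, - 75, - 4*pi, - 11, - 5,sqrt( 2 )/6, sqrt( 10)/10, 1/pi, sqrt( 2 ),  pi,sqrt( 15),  45 ] 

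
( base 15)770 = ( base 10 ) 1680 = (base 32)1KG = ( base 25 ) 2H5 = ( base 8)3220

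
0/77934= 0= 0.00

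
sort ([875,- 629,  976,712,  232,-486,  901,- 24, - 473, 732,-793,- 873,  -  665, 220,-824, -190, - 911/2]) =[ - 873, -824,-793, - 665, - 629 ,-486, - 473, - 911/2,-190,-24,220,  232,  712,732,  875,  901 , 976 ] 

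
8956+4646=13602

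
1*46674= 46674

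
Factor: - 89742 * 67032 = - 6015585744=- 2^4*3^3*7^2*19^1 * 14957^1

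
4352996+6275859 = 10628855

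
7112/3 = 7112/3 = 2370.67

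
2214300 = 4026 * 550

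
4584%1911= 762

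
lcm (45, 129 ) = 1935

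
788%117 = 86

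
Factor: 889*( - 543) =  - 3^1 * 7^1*127^1 * 181^1  =  - 482727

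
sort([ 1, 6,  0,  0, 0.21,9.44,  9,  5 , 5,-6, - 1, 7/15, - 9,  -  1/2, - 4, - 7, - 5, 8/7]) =[ - 9, - 7, - 6, - 5 , - 4, - 1, - 1/2 , 0,0,0.21, 7/15, 1,8/7, 5, 5, 6, 9,9.44 ] 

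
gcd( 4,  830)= 2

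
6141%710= 461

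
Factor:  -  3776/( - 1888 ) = 2^1 = 2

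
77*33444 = 2575188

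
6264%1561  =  20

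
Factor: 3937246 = 2^1*157^1*12539^1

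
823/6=137 + 1/6 = 137.17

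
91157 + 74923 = 166080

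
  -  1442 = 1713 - 3155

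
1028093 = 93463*11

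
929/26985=929/26985  =  0.03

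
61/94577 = 61/94577 = 0.00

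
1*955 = 955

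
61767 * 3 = 185301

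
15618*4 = 62472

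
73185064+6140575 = 79325639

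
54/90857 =54/90857 =0.00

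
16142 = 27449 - 11307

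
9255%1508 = 207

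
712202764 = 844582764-132380000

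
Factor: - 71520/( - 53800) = 2^2*3^1*5^( - 1)*149^1 * 269^( - 1)  =  1788/1345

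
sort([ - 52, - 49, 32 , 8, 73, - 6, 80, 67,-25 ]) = [ -52,-49, - 25,  -  6, 8, 32, 67 , 73, 80] 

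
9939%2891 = 1266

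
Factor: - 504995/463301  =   - 5^1 * 17^(-1 )*27253^( - 1 )*100999^1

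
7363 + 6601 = 13964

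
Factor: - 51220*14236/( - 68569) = 2^4*5^1*13^1 *191^(- 1 ) *197^1*359^( - 1)*3559^1=729167920/68569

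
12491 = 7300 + 5191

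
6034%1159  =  239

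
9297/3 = 3099 = 3099.00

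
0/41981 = 0 = 0.00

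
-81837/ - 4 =81837/4 = 20459.25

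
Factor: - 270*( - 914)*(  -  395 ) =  - 97478100= - 2^2*3^3*5^2*79^1*457^1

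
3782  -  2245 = 1537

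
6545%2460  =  1625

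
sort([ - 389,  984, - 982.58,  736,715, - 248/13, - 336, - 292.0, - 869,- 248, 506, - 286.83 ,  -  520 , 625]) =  [- 982.58, - 869,-520,  -  389 , - 336,-292.0, - 286.83, - 248, - 248/13, 506, 625,715,736,984 ] 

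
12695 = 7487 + 5208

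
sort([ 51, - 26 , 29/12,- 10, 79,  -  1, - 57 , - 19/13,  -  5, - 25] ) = [  -  57 ,-26,- 25 ,-10,- 5,-19/13, - 1, 29/12,51,  79] 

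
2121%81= 15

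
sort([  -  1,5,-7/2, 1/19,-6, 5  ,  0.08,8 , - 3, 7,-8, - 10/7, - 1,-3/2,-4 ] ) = [-8, - 6, - 4, - 7/2, - 3, - 3/2 ,-10/7, - 1, - 1, 1/19,  0.08, 5, 5, 7 , 8]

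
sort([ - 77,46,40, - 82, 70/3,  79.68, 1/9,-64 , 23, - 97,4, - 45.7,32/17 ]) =[ - 97, - 82, - 77, - 64, - 45.7, 1/9,32/17, 4, 23, 70/3,40, 46, 79.68 ] 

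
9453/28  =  9453/28=337.61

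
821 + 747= 1568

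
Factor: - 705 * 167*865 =  -  3^1*5^2*47^1* 167^1*173^1 = -101840775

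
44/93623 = 44/93623 = 0.00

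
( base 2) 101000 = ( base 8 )50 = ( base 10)40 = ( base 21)1j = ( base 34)16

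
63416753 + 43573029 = 106989782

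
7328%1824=32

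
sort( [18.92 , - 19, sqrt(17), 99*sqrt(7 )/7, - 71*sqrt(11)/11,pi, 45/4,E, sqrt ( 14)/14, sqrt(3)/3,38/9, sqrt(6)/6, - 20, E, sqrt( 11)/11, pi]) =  [ - 71*sqrt(11)/11, - 20, - 19, sqrt( 14)/14, sqrt (11) /11, sqrt(6) /6, sqrt( 3)/3,E,E, pi, pi, sqrt( 17), 38/9,45/4,18.92, 99 * sqrt(7 ) /7 ] 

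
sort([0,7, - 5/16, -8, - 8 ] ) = [ - 8, - 8, - 5/16,  0,7]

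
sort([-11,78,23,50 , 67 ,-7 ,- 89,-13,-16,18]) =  [-89, - 16 , - 13,-11, - 7,18 , 23,  50,67,  78 ] 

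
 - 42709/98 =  - 436 + 19/98  =  -435.81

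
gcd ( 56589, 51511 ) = 1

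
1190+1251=2441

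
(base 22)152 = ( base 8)1124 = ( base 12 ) 418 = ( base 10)596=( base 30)jq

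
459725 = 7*65675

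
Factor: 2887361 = 1459^1*1979^1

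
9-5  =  4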